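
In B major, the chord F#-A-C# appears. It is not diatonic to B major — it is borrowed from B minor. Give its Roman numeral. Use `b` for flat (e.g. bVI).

v

F# is scale degree 5 in B major. Diatonically B major has F# (V) on that degree; F#–A–C# is instead the minor chord native to B minor, so it takes the label v.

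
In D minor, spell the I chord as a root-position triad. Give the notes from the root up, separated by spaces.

I is built on scale degree 1, which is D in both D minor and its parallel. Building the major chord from the parallel major on D: D–F#–A.

D F# A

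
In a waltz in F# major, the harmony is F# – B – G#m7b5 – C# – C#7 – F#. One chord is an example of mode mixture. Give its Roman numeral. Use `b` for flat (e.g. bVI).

iiø7

F# major has the diatonic set F#, G#m, A#m, B, C#, D#m, E#dim. F#, B, C# and C#7 are all diatonic. G#m7b5 (G#–B–D–F#) doesn't fit — on degree 2 F# major would have G#m (ii). G#m7b5 is the degree-2 chord of F# minor, so it is the borrowed iiø7.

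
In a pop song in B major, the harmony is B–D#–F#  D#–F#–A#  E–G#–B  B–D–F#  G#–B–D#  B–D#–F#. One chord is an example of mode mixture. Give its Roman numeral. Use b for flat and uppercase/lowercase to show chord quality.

The diatonic triads in B major are B, C#m, D#m, E, F#, G#m, A#dim. Of the given chords, B–D#–F# = B, D#–F#–A# = D#m, E–G#–B = E and G#–B–D# = G#m are diatonic. But B–D–F# is foreign: the diatonic I on degree 1 is B, whereas Bm comes from B minor. It is labeled i.

i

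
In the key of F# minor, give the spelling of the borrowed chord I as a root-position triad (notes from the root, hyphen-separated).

F#-A#-C#

The root, F#, is scale degree 1 — the same note in F# minor and F# major; only the chord quality changes. Building the major chord from the parallel major on F#: F#–A#–C#.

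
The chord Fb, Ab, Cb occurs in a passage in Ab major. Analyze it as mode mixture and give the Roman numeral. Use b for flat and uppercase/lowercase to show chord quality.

Fb is the lowered form of scale degree 6 in Ab major (the diatonic degree 6 is F). Fb–Ab–Cb is a major chord — the form found in Ab minor, not the diatonic vi (Fm). Borrowed into Ab major it is written bVI.

bVI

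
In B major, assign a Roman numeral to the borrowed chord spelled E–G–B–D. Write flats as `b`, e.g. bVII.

The root E is the diatonic 4th degree of B major; the borrowing shows in the chord quality. Diatonically B major has E (IV) on that degree; E–G–B–D is instead the minor-seventh chord native to B minor, so it takes the label iv7.

iv7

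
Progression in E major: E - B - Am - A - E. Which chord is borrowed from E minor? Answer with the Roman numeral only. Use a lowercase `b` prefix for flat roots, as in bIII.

E major has the diatonic set E, F#m, G#m, A, B, C#m, D#dim. E, B and A all belong to that set. Am (A–C–E) is not: scale degree 4 in E major carries A (IV). In E minor the chord on that degree is Am, so here it functions as iv, borrowed from the parallel minor.

iv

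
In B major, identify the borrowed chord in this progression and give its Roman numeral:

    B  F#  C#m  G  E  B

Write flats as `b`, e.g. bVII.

bVI

In B major the diatonic chords are B, C#m, D#m, E, F#, G#m, A#dim. Of the given chords, B, F#, C#m and E are diatonic. But G (G–B–D) is foreign: the diatonic vi on degree 6 is G#m, whereas G comes from B minor. It is labeled bVI.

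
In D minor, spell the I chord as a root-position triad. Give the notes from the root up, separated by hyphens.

D-F#-A

I is built on scale degree 1, which is D in both D minor and its parallel. Stacking thirds in D major on D gives D–F#–A.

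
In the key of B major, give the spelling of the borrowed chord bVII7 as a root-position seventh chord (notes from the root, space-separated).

A C# E G

bVII7 is built on the lowered scale degree 7. In B major degree 7 is A#; lowered it becomes A. Building the dominant-seventh chord from the parallel minor on A: A–C#–E–G.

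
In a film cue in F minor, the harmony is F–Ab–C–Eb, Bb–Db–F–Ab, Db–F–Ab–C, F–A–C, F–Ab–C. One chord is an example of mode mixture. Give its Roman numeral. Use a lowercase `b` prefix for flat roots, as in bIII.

I

F minor has the diatonic set Fm, Gdim, Ab, Bbm, C, Db, Eb (with V from harmonic minor). Of the given chords, F–Ab–C–Eb = Fm7, Bb–Db–F–Ab = Bbm7, Db–F–Ab–C = Dbmaj7 and F–Ab–C = Fm are diatonic. F–A–C is not: scale degree 1 in F minor carries Fm (i). In F major the chord on that degree is F, so here it functions as I, borrowed from the parallel major.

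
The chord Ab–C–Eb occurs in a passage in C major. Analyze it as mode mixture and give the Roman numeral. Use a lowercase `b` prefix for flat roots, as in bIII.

bVI

The root Ab is the lowered 6th scale degree — diatonically C major has A there. Diatonically C major has Am (vi) on that degree; Ab–C–Eb is instead the major chord native to C minor, so it takes the label bVI.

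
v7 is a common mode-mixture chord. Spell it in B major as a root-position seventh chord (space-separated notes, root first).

The root, F#, is scale degree 5 — the same note in B major and B minor; only the chord quality changes. Stacking thirds in B minor on F# gives F#–A–C#–E.

F# A C# E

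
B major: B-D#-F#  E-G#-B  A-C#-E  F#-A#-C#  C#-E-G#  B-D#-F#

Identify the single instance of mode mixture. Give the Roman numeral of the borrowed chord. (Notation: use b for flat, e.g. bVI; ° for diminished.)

bVII

B major has the diatonic set B, C#m, D#m, E, F#, G#m, A#dim. B–D#–F# = B, E–G#–B = E, F#–A#–C# = F# and C#–E–G# = C#m are all diatonic. A–C#–E is not: scale degree 7 in B major carries A#dim (vii°). In B minor the chord on that degree is A, so here it functions as bVII, borrowed from the parallel minor.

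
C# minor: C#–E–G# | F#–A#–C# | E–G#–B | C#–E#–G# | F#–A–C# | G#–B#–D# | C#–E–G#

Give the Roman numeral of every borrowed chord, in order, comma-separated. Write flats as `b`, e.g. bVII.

IV, I

C# minor has the diatonic set C#m, D#dim, E, F#m, G#, A, B (with V from harmonic minor). Of the given chords, C#–E–G# = C#m, E–G#–B = E, F#–A–C# = F#m and G#–B#–D# = G# are diatonic. F#–A#–C# is not: scale degree 4 in C# minor carries F#m (iv). In C# major the chord on that degree is F#, so here it functions as IV, borrowed from the parallel major. But C#–E#–G# is foreign: the diatonic i on degree 1 is C#m, whereas C# comes from C# major. It is labeled I.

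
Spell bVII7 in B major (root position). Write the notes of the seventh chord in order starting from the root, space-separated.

A C# E G

Scale degree 7 in B major is A#. bVII7 uses the lowered form, A, taken from B minor. Building the dominant-seventh chord from the parallel minor on A: A–C#–E–G.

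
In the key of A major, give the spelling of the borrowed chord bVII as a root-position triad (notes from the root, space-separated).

The root of bVII is the lowered 7th degree: G# becomes G. Building the major chord from the parallel minor on G: G–B–D.

G B D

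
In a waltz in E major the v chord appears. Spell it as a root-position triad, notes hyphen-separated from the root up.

B-D-F#

The root, B, is scale degree 5 — the same note in E major and E minor; only the chord quality changes. Stacking thirds in E minor on B gives B–D–F#.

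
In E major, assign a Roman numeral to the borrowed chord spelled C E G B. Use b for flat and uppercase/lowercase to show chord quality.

bVImaj7

The root C is the lowered 6th scale degree — diatonically E major has C# there. C–E–G–B is a major-seventh chord — the form found in E minor, not the diatonic vi (C#m). Borrowed into E major it is written bVImaj7.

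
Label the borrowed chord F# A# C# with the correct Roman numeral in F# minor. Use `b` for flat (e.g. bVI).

I

The root F# is the diatonic 1st degree of F# minor; the borrowing shows in the chord quality. The diatonic chord on degree 1 would be F#m (i), but F#–A#–C# is the major chord from F# major. As a borrowed chord it is labeled I.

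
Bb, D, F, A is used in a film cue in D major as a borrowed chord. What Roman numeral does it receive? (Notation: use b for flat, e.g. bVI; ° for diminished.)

The root Bb is the lowered 6th scale degree — diatonically D major has B there. Bb–D–F–A is a major-seventh chord — the form found in D minor, not the diatonic vi (Bm). Borrowed into D major it is written bVImaj7.

bVImaj7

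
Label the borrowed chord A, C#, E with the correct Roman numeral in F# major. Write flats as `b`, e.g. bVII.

bIII

The root A is the lowered 3rd scale degree — diatonically F# major has A# there. Diatonically F# major has A#m (iii) on that degree; A–C#–E is instead the major chord native to F# minor, so it takes the label bIII.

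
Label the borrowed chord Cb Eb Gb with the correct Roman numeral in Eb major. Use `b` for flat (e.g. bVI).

bVI

Cb is the lowered form of scale degree 6 in Eb major (the diatonic degree 6 is C). Cb–Eb–Gb is a major chord — the form found in Eb minor, not the diatonic vi (Cm). Borrowed into Eb major it is written bVI.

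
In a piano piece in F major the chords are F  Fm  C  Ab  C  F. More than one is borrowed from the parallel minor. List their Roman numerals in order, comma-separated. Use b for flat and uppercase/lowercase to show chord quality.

i, bIII

F major has the diatonic set F, Gm, Am, Bb, C, Dm, Edim. Of the given chords, F and C are diatonic. Fm (F–Ab–C) doesn't fit — on degree 1 F major would have F (I). Fm is the degree-1 chord of F minor, so it is the borrowed i. But Ab (Ab–C–Eb) is foreign: the diatonic iii on degree 3 is Am, whereas Ab comes from F minor. It is labeled bIII.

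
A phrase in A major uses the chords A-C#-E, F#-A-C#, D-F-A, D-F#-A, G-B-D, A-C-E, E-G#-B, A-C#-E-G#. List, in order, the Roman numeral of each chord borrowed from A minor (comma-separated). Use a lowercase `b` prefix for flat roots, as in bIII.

iv, bVII, i

The diatonic triads in A major are A, Bm, C#m, D, E, F#m, G#dim. A–C#–E = A, F#–A–C# = F#m, D–F#–A = D, E–G#–B = E and A–C#–E–G# = Amaj7 are all diatonic. D–F–A doesn't fit — on degree 4 A major would have D (IV). Dm is the degree-4 chord of A minor, so it is the borrowed iv. G–B–D doesn't fit — on degree 7 A major would have G#dim (vii°). G is the degree-7 chord of A minor, so it is the borrowed bVII. A–C–E doesn't fit — on degree 1 A major would have A (I). Am is the degree-1 chord of A minor, so it is the borrowed i.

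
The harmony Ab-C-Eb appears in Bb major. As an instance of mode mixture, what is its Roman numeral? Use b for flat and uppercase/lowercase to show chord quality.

bVII

The root Ab is the lowered 7th scale degree — diatonically Bb major has A there. The diatonic chord on degree 7 would be Adim (vii°), but Ab–C–Eb is the major chord from Bb minor. As a borrowed chord it is labeled bVII.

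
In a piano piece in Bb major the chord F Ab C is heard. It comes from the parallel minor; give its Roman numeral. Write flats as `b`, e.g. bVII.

F is scale degree 5 in Bb major. Diatonically Bb major has F (V) on that degree; F–Ab–C is instead the minor chord native to Bb minor, so it takes the label v.

v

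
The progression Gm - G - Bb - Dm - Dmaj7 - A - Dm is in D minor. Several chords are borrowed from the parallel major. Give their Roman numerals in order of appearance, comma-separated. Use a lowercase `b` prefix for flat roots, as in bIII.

The diatonic triads in D minor (with V from harmonic minor) are Dm, Edim, F, Gm, A, Bb, C. Gm, Bb, Dm and A are all diatonic. But G (G–B–D) is foreign: the diatonic iv on degree 4 is Gm, whereas G comes from D major. It is labeled IV. But Dmaj7 (D–F#–A–C#) is foreign: the diatonic i on degree 1 is Dm, whereas Dmaj7 comes from D major. It is labeled Imaj7.

IV, Imaj7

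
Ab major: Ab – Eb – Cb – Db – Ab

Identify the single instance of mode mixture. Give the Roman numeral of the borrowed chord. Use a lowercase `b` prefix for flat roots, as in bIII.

The diatonic triads in Ab major are Ab, Bbm, Cm, Db, Eb, Fm, Gdim. Ab, Eb and Db are all diatonic. But Cb (Cb–Eb–Gb) is foreign: the diatonic iii on degree 3 is Cm, whereas Cb comes from Ab minor. It is labeled bIII.

bIII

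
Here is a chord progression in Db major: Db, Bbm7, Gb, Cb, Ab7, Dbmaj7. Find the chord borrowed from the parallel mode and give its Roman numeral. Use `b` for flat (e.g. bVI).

The diatonic triads in Db major are Db, Ebm, Fm, Gb, Ab, Bbm, Cdim. Db, Bbm7, Gb, Ab7 and Dbmaj7 all belong to that set. Cb (Cb–Eb–Gb) is not: scale degree 7 in Db major carries Cdim (vii°). In Db minor the chord on that degree is Cb, so here it functions as bVII, borrowed from the parallel minor.

bVII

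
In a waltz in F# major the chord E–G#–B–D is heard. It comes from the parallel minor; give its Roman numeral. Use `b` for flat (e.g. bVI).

The root E is the lowered 7th scale degree — diatonically F# major has E# there. The diatonic chord on degree 7 would be E#dim (vii°), but E–G#–B–D is the dominant-seventh chord from F# minor. As a borrowed chord it is labeled bVII7.

bVII7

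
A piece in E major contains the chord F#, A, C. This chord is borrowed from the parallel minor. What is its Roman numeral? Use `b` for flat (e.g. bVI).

The root F# is the diatonic 2nd degree of E major; the borrowing shows in the chord quality. F#–A–C is a diminished chord — the form found in E minor, not the diatonic ii (F#m). Borrowed into E major it is written ii°.

ii°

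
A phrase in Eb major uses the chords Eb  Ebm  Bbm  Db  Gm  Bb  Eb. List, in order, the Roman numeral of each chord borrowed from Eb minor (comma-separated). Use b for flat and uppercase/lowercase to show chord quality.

The diatonic triads in Eb major are Eb, Fm, Gm, Ab, Bb, Cm, Ddim. Eb, Gm and Bb are all diatonic. Ebm (Eb–Gb–Bb) doesn't fit — on degree 1 Eb major would have Eb (I). Ebm is the degree-1 chord of Eb minor, so it is the borrowed i. Bbm (Bb–Db–F) is not: scale degree 5 in Eb major carries Bb (V). In Eb minor the chord on that degree is Bbm, so here it functions as v, borrowed from the parallel minor. Db (Db–F–Ab) doesn't fit — on degree 7 Eb major would have Ddim (vii°). Db is the degree-7 chord of Eb minor, so it is the borrowed bVII.

i, v, bVII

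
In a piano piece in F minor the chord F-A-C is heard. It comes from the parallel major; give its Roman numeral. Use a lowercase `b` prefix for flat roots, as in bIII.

F is scale degree 1 in F minor. F–A–C is a major chord — the form found in F major, not the diatonic i (Fm). Borrowed into F minor it is written I.

I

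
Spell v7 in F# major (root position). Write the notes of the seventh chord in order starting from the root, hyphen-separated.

C#-E-G#-B

The root, C#, is scale degree 5 — the same note in F# major and F# minor; only the chord quality changes. In F# minor the chord on C# is C#–E–G#–B.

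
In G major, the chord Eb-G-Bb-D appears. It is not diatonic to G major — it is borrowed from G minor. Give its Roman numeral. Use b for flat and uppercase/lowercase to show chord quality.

bVImaj7

Eb is the lowered form of scale degree 6 in G major (the diatonic degree 6 is E). Eb–G–Bb–D is a major-seventh chord — the form found in G minor, not the diatonic vi (Em). Borrowed into G major it is written bVImaj7.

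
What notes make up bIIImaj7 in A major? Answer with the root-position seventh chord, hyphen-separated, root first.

C-E-G-B

The root of bIIImaj7 is the lowered 3rd degree: C# becomes C. Building the major-seventh chord from the parallel minor on C: C–E–G–B.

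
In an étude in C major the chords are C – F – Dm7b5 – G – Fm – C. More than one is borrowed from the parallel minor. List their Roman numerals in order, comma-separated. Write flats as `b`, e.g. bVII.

iiø7, iv

C major has the diatonic set C, Dm, Em, F, G, Am, Bdim. C, F and G are all diatonic. Dm7b5 (D–F–Ab–C) is not: scale degree 2 in C major carries Dm (ii). In C minor the chord on that degree is Dm7b5, so here it functions as iiø7, borrowed from the parallel minor. But Fm (F–Ab–C) is foreign: the diatonic IV on degree 4 is F, whereas Fm comes from C minor. It is labeled iv.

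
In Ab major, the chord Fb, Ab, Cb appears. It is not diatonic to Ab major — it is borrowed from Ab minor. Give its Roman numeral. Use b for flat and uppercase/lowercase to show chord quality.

bVI

In Ab major scale degree 6 is F; Fb is its lowered form, from Ab minor. Fb–Ab–Cb is a major chord — the form found in Ab minor, not the diatonic vi (Fm). Borrowed into Ab major it is written bVI.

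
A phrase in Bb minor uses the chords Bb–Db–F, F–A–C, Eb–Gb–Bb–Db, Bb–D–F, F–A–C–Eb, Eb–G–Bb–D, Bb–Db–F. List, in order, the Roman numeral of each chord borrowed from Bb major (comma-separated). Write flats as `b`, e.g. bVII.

In Bb minor (with V from harmonic minor) the diatonic chords are Bbm, Cdim, Db, Ebm, F, Gb, Ab. Of the given chords, Bb–Db–F = Bbm, F–A–C = F, Eb–Gb–Bb–Db = Ebm7 and F–A–C–Eb = F7 are diatonic. Bb–D–F doesn't fit — on degree 1 Bb minor would have Bbm (i). Bb is the degree-1 chord of Bb major, so it is the borrowed I. But Eb–G–Bb–D is foreign: the diatonic iv on degree 4 is Ebm, whereas Ebmaj7 comes from Bb major. It is labeled IVmaj7.

I, IVmaj7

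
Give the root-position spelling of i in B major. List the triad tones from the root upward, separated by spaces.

i is built on scale degree 1, which is B in both B major and its parallel. Building the minor chord from the parallel minor on B: B–D–F#.

B D F#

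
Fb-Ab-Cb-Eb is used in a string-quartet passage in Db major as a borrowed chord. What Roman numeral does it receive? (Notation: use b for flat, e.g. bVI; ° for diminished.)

In Db major scale degree 3 is F; Fb is its lowered form, from Db minor. Diatonically Db major has Fm (iii) on that degree; Fb–Ab–Cb–Eb is instead the major-seventh chord native to Db minor, so it takes the label bIIImaj7.

bIIImaj7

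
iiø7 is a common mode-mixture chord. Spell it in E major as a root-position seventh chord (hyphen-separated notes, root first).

iiø7 is built on scale degree 2, which is F# in both E major and its parallel. Stacking thirds in E minor on F# gives F#–A–C–E.

F#-A-C-E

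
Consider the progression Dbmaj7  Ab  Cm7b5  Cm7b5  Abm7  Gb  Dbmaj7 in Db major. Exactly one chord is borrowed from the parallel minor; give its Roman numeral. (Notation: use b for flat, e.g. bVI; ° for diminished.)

Db major has the diatonic set Db, Ebm, Fm, Gb, Ab, Bbm, Cdim. Of the given chords, Dbmaj7, Ab, Cm7b5 and Gb are diatonic. Abm7 (Ab–Cb–Eb–Gb) is not: scale degree 5 in Db major carries Ab (V). In Db minor the chord on that degree is Abm7, so here it functions as v7, borrowed from the parallel minor.

v7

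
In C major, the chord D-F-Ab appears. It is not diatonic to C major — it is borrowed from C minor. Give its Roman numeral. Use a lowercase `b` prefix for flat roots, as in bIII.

D is scale degree 2 in C major. Diatonically C major has Dm (ii) on that degree; D–F–Ab is instead the diminished chord native to C minor, so it takes the label ii°.

ii°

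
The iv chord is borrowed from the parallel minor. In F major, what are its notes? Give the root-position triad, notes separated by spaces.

Bb Db F

iv is built on scale degree 4, which is Bb in both F major and its parallel. Stacking thirds in F minor on Bb gives Bb–Db–F.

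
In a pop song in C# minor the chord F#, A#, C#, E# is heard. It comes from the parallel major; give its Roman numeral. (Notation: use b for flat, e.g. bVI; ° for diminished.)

IVmaj7

The root F# is the diatonic 4th degree of C# minor; the borrowing shows in the chord quality. Diatonically C# minor has F#m (iv) on that degree; F#–A#–C#–E# is instead the major-seventh chord native to C# major, so it takes the label IVmaj7.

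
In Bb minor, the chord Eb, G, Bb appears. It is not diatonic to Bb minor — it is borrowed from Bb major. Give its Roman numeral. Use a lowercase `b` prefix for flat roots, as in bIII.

The root Eb is the diatonic 4th degree of Bb minor; the borrowing shows in the chord quality. Eb–G–Bb is a major chord — the form found in Bb major, not the diatonic iv (Ebm). Borrowed into Bb minor it is written IV.

IV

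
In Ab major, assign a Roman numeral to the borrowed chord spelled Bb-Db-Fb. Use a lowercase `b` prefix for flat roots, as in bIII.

ii°

Bb is scale degree 2 in Ab major. Bb–Db–Fb is a diminished chord — the form found in Ab minor, not the diatonic ii (Bbm). Borrowed into Ab major it is written ii°.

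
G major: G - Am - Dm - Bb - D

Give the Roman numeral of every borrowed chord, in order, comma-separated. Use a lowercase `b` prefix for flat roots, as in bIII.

The diatonic triads in G major are G, Am, Bm, C, D, Em, F#dim. Of the given chords, G, Am and D are diatonic. Dm (D–F–A) is not: scale degree 5 in G major carries D (V). In G minor the chord on that degree is Dm, so here it functions as v, borrowed from the parallel minor. Bb (Bb–D–F) doesn't fit — on degree 3 G major would have Bm (iii). Bb is the degree-3 chord of G minor, so it is the borrowed bIII.

v, bIII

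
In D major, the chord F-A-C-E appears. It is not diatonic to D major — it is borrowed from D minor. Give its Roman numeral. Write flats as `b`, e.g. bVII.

In D major scale degree 3 is F#; F is its lowered form, from D minor. Diatonically D major has F#m (iii) on that degree; F–A–C–E is instead the major-seventh chord native to D minor, so it takes the label bIIImaj7.

bIIImaj7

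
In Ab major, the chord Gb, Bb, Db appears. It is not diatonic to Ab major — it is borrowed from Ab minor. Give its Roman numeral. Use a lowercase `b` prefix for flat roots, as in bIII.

The root Gb is the lowered 7th scale degree — diatonically Ab major has G there. Gb–Bb–Db is a major chord — the form found in Ab minor, not the diatonic vii° (Gdim). Borrowed into Ab major it is written bVII.

bVII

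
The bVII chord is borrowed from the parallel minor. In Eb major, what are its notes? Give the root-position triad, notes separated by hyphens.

The root of bVII is the lowered 7th degree: D becomes Db. In Eb minor the chord on Db is Db–F–Ab.

Db-F-Ab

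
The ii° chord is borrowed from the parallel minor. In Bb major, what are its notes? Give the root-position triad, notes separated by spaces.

C Eb Gb

The root, C, is scale degree 2 — the same note in Bb major and Bb minor; only the chord quality changes. Building the diminished chord from the parallel minor on C: C–Eb–Gb.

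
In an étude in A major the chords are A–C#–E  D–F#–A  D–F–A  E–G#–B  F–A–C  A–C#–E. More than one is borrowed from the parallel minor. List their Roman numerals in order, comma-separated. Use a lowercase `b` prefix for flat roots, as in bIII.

A major has the diatonic set A, Bm, C#m, D, E, F#m, G#dim. A–C#–E = A, D–F#–A = D and E–G#–B = E are all diatonic. But D–F–A is foreign: the diatonic IV on degree 4 is D, whereas Dm comes from A minor. It is labeled iv. F–A–C is not: scale degree 6 in A major carries F#m (vi). In A minor the chord on that degree is F, so here it functions as bVI, borrowed from the parallel minor.

iv, bVI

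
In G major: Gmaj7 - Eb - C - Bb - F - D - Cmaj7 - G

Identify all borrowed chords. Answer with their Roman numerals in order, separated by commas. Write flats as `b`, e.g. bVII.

bVI, bIII, bVII

In G major the diatonic chords are G, Am, Bm, C, D, Em, F#dim. Of the given chords, Gmaj7, C, D, Cmaj7 and G are diatonic. But Eb (Eb–G–Bb) is foreign: the diatonic vi on degree 6 is Em, whereas Eb comes from G minor. It is labeled bVI. But Bb (Bb–D–F) is foreign: the diatonic iii on degree 3 is Bm, whereas Bb comes from G minor. It is labeled bIII. F (F–A–C) is not: scale degree 7 in G major carries F#dim (vii°). In G minor the chord on that degree is F, so here it functions as bVII, borrowed from the parallel minor.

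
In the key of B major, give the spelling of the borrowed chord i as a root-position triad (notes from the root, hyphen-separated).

B-D-F#

i is built on scale degree 1, which is B in both B major and its parallel. In B minor the chord on B is B–D–F#.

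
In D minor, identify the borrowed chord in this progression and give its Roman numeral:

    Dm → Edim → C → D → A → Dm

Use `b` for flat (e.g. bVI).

I

D minor has the diatonic set Dm, Edim, F, Gm, A, Bb, C (with V from harmonic minor). Dm, Edim, C and A all belong to that set. But D (D–F#–A) is foreign: the diatonic i on degree 1 is Dm, whereas D comes from D major. It is labeled I.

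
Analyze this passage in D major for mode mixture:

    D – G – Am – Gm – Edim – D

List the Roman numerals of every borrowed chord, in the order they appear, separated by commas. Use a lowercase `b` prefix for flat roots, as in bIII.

D major has the diatonic set D, Em, F#m, G, A, Bm, C#dim. D and G both belong to that set. But Am (A–C–E) is foreign: the diatonic V on degree 5 is A, whereas Am comes from D minor. It is labeled v. Gm (G–Bb–D) is not: scale degree 4 in D major carries G (IV). In D minor the chord on that degree is Gm, so here it functions as iv, borrowed from the parallel minor. But Edim (E–G–Bb) is foreign: the diatonic ii on degree 2 is Em, whereas Edim comes from D minor. It is labeled ii°.

v, iv, ii°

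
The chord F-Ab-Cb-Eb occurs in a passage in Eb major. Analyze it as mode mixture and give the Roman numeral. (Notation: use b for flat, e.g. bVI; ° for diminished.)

F is scale degree 2 in Eb major. F–Ab–Cb–Eb is a half-diminished-seventh chord — the form found in Eb minor, not the diatonic ii (Fm). Borrowed into Eb major it is written iiø7.

iiø7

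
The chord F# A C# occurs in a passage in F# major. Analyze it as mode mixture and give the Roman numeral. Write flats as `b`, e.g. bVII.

F# is scale degree 1 in F# major. Diatonically F# major has F# (I) on that degree; F#–A–C# is instead the minor chord native to F# minor, so it takes the label i.

i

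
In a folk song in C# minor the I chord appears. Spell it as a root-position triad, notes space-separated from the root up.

The root, C#, is scale degree 1 — the same note in C# minor and C# major; only the chord quality changes. Building the major chord from the parallel major on C#: C#–E#–G#.

C# E# G#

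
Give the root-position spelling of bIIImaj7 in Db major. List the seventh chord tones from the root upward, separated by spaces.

bIIImaj7 is built on the lowered scale degree 3. In Db major degree 3 is F; lowered it becomes Fb. Stacking thirds in Db minor on Fb gives Fb–Ab–Cb–Eb.

Fb Ab Cb Eb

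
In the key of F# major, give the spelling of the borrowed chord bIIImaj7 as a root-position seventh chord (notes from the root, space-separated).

A C# E G#

bIIImaj7 is built on the lowered scale degree 3. In F# major degree 3 is A#; lowered it becomes A. In F# minor the chord on A is A–C#–E–G#.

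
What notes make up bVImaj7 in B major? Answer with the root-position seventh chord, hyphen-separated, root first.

bVImaj7 is built on the lowered scale degree 6. In B major degree 6 is G#; lowered it becomes G. In B minor the chord on G is G–B–D–F#.

G-B-D-F#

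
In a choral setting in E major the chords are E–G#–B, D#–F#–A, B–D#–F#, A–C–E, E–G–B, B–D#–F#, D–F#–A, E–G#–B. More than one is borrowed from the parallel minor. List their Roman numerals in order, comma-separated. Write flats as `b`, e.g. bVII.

iv, i, bVII

E major has the diatonic set E, F#m, G#m, A, B, C#m, D#dim. E–G#–B = E, D#–F#–A = D#dim and B–D#–F# = B are all diatonic. A–C–E doesn't fit — on degree 4 E major would have A (IV). Am is the degree-4 chord of E minor, so it is the borrowed iv. But E–G–B is foreign: the diatonic I on degree 1 is E, whereas Em comes from E minor. It is labeled i. D–F#–A doesn't fit — on degree 7 E major would have D#dim (vii°). D is the degree-7 chord of E minor, so it is the borrowed bVII.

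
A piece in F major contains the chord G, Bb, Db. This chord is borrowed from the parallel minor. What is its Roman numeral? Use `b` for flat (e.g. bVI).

ii°

G is scale degree 2 in F major. G–Bb–Db is a diminished chord — the form found in F minor, not the diatonic ii (Gm). Borrowed into F major it is written ii°.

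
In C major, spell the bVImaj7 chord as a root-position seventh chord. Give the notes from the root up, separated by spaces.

Ab C Eb G

bVImaj7 is built on the lowered scale degree 6. In C major degree 6 is A; lowered it becomes Ab. In C minor the chord on Ab is Ab–C–Eb–G.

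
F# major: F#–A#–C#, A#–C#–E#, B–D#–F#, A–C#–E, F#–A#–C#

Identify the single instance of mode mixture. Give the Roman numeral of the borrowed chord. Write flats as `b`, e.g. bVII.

In F# major the diatonic chords are F#, G#m, A#m, B, C#, D#m, E#dim. Of the given chords, F#–A#–C# = F#, A#–C#–E# = A#m and B–D#–F# = B are diatonic. A–C#–E doesn't fit — on degree 3 F# major would have A#m (iii). A is the degree-3 chord of F# minor, so it is the borrowed bIII.

bIII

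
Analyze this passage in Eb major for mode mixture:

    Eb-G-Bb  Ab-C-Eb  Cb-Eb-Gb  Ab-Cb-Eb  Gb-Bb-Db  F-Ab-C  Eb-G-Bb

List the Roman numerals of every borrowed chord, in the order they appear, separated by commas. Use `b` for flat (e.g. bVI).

bVI, iv, bIII

In Eb major the diatonic chords are Eb, Fm, Gm, Ab, Bb, Cm, Ddim. Of the given chords, Eb–G–Bb = Eb, Ab–C–Eb = Ab and F–Ab–C = Fm are diatonic. But Cb–Eb–Gb is foreign: the diatonic vi on degree 6 is Cm, whereas Cb comes from Eb minor. It is labeled bVI. Ab–Cb–Eb is not: scale degree 4 in Eb major carries Ab (IV). In Eb minor the chord on that degree is Abm, so here it functions as iv, borrowed from the parallel minor. Gb–Bb–Db doesn't fit — on degree 3 Eb major would have Gm (iii). Gb is the degree-3 chord of Eb minor, so it is the borrowed bIII.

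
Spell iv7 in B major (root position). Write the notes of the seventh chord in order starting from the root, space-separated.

E G B D

The root, E, is scale degree 4 — the same note in B major and B minor; only the chord quality changes. Stacking thirds in B minor on E gives E–G–B–D.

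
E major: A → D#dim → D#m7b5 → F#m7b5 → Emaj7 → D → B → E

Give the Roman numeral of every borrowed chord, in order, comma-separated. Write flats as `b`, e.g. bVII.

iiø7, bVII

The diatonic triads in E major are E, F#m, G#m, A, B, C#m, D#dim. A, D#dim, D#m7b5, Emaj7, B and E are all diatonic. But F#m7b5 (F#–A–C–E) is foreign: the diatonic ii on degree 2 is F#m, whereas F#m7b5 comes from E minor. It is labeled iiø7. D (D–F#–A) is not: scale degree 7 in E major carries D#dim (vii°). In E minor the chord on that degree is D, so here it functions as bVII, borrowed from the parallel minor.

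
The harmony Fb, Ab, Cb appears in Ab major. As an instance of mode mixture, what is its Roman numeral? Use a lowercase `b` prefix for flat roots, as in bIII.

bVI

Fb is the lowered form of scale degree 6 in Ab major (the diatonic degree 6 is F). The diatonic chord on degree 6 would be Fm (vi), but Fb–Ab–Cb is the major chord from Ab minor. As a borrowed chord it is labeled bVI.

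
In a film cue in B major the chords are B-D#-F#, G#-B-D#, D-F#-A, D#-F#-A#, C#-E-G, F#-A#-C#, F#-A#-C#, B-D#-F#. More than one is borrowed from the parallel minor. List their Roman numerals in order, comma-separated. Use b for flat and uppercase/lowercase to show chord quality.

In B major the diatonic chords are B, C#m, D#m, E, F#, G#m, A#dim. B–D#–F# = B, G#–B–D# = G#m, D#–F#–A# = D#m and F#–A#–C# = F# all belong to that set. D–F#–A doesn't fit — on degree 3 B major would have D#m (iii). D is the degree-3 chord of B minor, so it is the borrowed bIII. But C#–E–G is foreign: the diatonic ii on degree 2 is C#m, whereas C#dim comes from B minor. It is labeled ii°.

bIII, ii°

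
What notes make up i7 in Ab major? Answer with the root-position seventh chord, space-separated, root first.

i7 is built on scale degree 1, which is Ab in both Ab major and its parallel. In Ab minor the chord on Ab is Ab–Cb–Eb–Gb.

Ab Cb Eb Gb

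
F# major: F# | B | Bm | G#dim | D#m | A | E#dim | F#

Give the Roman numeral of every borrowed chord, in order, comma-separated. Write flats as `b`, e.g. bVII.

iv, ii°, bIII

F# major has the diatonic set F#, G#m, A#m, B, C#, D#m, E#dim. Of the given chords, F#, B, D#m and E#dim are diatonic. Bm (B–D–F#) is not: scale degree 4 in F# major carries B (IV). In F# minor the chord on that degree is Bm, so here it functions as iv, borrowed from the parallel minor. G#dim (G#–B–D) doesn't fit — on degree 2 F# major would have G#m (ii). G#dim is the degree-2 chord of F# minor, so it is the borrowed ii°. But A (A–C#–E) is foreign: the diatonic iii on degree 3 is A#m, whereas A comes from F# minor. It is labeled bIII.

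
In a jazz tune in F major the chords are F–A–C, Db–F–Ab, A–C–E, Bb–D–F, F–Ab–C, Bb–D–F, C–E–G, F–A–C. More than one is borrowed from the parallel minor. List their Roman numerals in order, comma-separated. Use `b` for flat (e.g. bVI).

F major has the diatonic set F, Gm, Am, Bb, C, Dm, Edim. F–A–C = F, A–C–E = Am, Bb–D–F = Bb and C–E–G = C all belong to that set. But Db–F–Ab is foreign: the diatonic vi on degree 6 is Dm, whereas Db comes from F minor. It is labeled bVI. F–Ab–C doesn't fit — on degree 1 F major would have F (I). Fm is the degree-1 chord of F minor, so it is the borrowed i.

bVI, i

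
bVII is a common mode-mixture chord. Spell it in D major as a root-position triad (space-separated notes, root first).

C E G

The root of bVII is the lowered 7th degree: C# becomes C. Stacking thirds in D minor on C gives C–E–G.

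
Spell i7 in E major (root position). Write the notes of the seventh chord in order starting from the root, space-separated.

i7 is built on scale degree 1, which is E in both E major and its parallel. Stacking thirds in E minor on E gives E–G–B–D.

E G B D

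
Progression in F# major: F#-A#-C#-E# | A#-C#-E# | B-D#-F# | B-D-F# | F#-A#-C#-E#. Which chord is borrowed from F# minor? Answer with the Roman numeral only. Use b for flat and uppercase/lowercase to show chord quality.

iv

In F# major the diatonic chords are F#, G#m, A#m, B, C#, D#m, E#dim. F#–A#–C#–E# = F#maj7, A#–C#–E# = A#m and B–D#–F# = B are all diatonic. B–D–F# doesn't fit — on degree 4 F# major would have B (IV). Bm is the degree-4 chord of F# minor, so it is the borrowed iv.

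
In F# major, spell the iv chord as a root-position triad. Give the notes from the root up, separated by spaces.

The root, B, is scale degree 4 — the same note in F# major and F# minor; only the chord quality changes. In F# minor the chord on B is B–D–F#.

B D F#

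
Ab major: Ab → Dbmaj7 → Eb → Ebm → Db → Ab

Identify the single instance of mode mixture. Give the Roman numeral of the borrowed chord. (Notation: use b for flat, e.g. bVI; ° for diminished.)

Ab major has the diatonic set Ab, Bbm, Cm, Db, Eb, Fm, Gdim. Of the given chords, Ab, Dbmaj7, Eb and Db are diatonic. But Ebm (Eb–Gb–Bb) is foreign: the diatonic V on degree 5 is Eb, whereas Ebm comes from Ab minor. It is labeled v.

v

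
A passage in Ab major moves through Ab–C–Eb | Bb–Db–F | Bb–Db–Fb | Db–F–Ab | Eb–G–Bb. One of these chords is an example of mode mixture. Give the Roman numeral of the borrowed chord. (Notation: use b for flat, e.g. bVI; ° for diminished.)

Ab major has the diatonic set Ab, Bbm, Cm, Db, Eb, Fm, Gdim. Ab–C–Eb = Ab, Bb–Db–F = Bbm, Db–F–Ab = Db and Eb–G–Bb = Eb all belong to that set. Bb–Db–Fb doesn't fit — on degree 2 Ab major would have Bbm (ii). Bbdim is the degree-2 chord of Ab minor, so it is the borrowed ii°.

ii°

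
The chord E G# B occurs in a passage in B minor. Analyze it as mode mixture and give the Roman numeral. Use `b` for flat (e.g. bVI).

E is scale degree 4 in B minor. E–G#–B is a major chord — the form found in B major, not the diatonic iv (Em). Borrowed into B minor it is written IV.

IV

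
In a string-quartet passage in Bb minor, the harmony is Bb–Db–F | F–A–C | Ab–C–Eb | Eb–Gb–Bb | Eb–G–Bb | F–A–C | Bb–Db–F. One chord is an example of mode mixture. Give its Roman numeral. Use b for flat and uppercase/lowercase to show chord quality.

IV

In Bb minor (with V from harmonic minor) the diatonic chords are Bbm, Cdim, Db, Ebm, F, Gb, Ab. Of the given chords, Bb–Db–F = Bbm, F–A–C = F, Ab–C–Eb = Ab and Eb–Gb–Bb = Ebm are diatonic. Eb–G–Bb doesn't fit — on degree 4 Bb minor would have Ebm (iv). Eb is the degree-4 chord of Bb major, so it is the borrowed IV.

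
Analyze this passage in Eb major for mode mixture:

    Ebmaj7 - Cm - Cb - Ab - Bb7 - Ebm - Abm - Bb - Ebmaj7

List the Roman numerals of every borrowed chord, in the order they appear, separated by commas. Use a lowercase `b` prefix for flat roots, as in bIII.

Eb major has the diatonic set Eb, Fm, Gm, Ab, Bb, Cm, Ddim. Ebmaj7, Cm, Ab, Bb7 and Bb are all diatonic. Cb (Cb–Eb–Gb) doesn't fit — on degree 6 Eb major would have Cm (vi). Cb is the degree-6 chord of Eb minor, so it is the borrowed bVI. But Ebm (Eb–Gb–Bb) is foreign: the diatonic I on degree 1 is Eb, whereas Ebm comes from Eb minor. It is labeled i. Abm (Ab–Cb–Eb) doesn't fit — on degree 4 Eb major would have Ab (IV). Abm is the degree-4 chord of Eb minor, so it is the borrowed iv.

bVI, i, iv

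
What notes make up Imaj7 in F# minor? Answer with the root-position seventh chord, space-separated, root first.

Imaj7 is built on scale degree 1, which is F# in both F# minor and its parallel. In F# major the chord on F# is F#–A#–C#–E#.

F# A# C# E#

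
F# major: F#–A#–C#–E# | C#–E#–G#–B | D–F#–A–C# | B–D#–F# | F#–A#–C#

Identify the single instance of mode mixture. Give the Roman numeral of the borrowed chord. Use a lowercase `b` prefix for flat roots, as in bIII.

F# major has the diatonic set F#, G#m, A#m, B, C#, D#m, E#dim. F#–A#–C#–E# = F#maj7, C#–E#–G#–B = C#7, B–D#–F# = B and F#–A#–C# = F# all belong to that set. D–F#–A–C# is not: scale degree 6 in F# major carries D#m (vi). In F# minor the chord on that degree is Dmaj7, so here it functions as bVImaj7, borrowed from the parallel minor.

bVImaj7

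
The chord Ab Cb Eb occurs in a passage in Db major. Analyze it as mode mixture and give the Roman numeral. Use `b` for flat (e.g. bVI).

v

The root Ab is the diatonic 5th degree of Db major; the borrowing shows in the chord quality. The diatonic chord on degree 5 would be Ab (V), but Ab–Cb–Eb is the minor chord from Db minor. As a borrowed chord it is labeled v.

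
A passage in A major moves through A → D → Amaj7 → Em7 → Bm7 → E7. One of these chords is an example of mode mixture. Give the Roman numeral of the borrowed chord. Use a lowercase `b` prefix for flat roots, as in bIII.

In A major the diatonic chords are A, Bm, C#m, D, E, F#m, G#dim. A, D, Amaj7, Bm7 and E7 are all diatonic. But Em7 (E–G–B–D) is foreign: the diatonic V on degree 5 is E, whereas Em7 comes from A minor. It is labeled v7.

v7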